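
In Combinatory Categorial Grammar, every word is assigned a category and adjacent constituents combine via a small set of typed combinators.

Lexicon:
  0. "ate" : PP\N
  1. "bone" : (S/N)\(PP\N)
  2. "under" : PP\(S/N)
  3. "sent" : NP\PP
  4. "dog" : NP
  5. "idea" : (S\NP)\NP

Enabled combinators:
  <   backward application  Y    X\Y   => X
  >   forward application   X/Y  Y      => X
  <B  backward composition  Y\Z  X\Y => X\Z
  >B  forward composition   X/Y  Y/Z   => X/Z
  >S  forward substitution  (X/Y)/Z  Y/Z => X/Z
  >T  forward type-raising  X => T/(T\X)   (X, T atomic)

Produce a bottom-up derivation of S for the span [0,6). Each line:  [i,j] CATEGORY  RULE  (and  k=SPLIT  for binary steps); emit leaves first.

[0,6] S   <
  [0,4] NP   <
    [0,3] PP   <
      [0,2] S/N   <
        [0,1] "ate" : PP\N
        [1,2] "bone" : (S/N)\(PP\N)
      [2,3] "under" : PP\(S/N)
    [3,4] "sent" : NP\PP
  [4,6] S\NP   <
    [4,5] "dog" : NP
    [5,6] "idea" : (S\NP)\NP

[0,1] PP\N  lex  "ate"
[1,2] (S/N)\(PP\N)  lex  "bone"
[0,2] S/N  <  k=1
[2,3] PP\(S/N)  lex  "under"
[0,3] PP  <  k=2
[3,4] NP\PP  lex  "sent"
[0,4] NP  <  k=3
[4,5] NP  lex  "dog"
[5,6] (S\NP)\NP  lex  "idea"
[4,6] S\NP  <  k=5
[0,6] S  <  k=4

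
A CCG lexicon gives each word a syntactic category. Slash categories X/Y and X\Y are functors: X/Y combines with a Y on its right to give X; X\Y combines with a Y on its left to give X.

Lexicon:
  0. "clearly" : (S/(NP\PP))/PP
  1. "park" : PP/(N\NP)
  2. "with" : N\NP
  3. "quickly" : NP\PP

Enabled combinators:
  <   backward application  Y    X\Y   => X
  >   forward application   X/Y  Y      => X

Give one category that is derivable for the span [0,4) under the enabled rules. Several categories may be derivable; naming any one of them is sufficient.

S

[0,4] S   >
  [0,3] S/(NP\PP)   >
    [0,1] "clearly" : (S/(NP\PP))/PP
    [1,3] PP   >
      [1,2] "park" : PP/(N\NP)
      [2,3] "with" : N\NP
  [3,4] "quickly" : NP\PP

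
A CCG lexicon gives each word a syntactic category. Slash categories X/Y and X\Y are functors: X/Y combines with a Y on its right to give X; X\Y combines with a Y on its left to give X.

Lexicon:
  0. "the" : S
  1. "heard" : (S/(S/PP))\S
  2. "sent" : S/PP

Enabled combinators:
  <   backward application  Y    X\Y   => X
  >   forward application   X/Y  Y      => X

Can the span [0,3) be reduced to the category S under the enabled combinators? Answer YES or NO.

YES

[0,3] S   >
  [0,2] S/(S/PP)   <
    [0,1] "the" : S
    [1,2] "heard" : (S/(S/PP))\S
  [2,3] "sent" : S/PP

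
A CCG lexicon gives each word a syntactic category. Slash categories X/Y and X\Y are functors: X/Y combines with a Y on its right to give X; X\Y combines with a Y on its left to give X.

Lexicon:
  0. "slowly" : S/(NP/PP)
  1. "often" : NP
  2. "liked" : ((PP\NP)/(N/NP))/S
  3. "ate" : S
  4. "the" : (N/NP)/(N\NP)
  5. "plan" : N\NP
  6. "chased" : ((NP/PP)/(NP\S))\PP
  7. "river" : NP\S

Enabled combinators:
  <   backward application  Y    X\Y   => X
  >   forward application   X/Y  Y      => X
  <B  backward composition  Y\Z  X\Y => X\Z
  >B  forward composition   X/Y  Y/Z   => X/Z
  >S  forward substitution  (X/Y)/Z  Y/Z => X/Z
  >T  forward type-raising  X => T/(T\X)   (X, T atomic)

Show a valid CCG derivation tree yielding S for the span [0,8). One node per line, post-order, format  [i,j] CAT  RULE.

[0,1] S/(NP/PP)  lex  "slowly"
[1,2] NP  lex  "often"
[1,2] PP/(PP\NP)  >T
[2,3] ((PP\NP)/(N/NP))/S  lex  "liked"
[3,4] S  lex  "ate"
[2,4] (PP\NP)/(N/NP)  >  k=3
[4,5] (N/NP)/(N\NP)  lex  "the"
[5,6] N\NP  lex  "plan"
[4,6] N/NP  >  k=5
[2,6] PP\NP  >  k=4
[1,6] PP  >  k=2
[6,7] ((NP/PP)/(NP\S))\PP  lex  "chased"
[1,7] (NP/PP)/(NP\S)  <  k=6
[7,8] NP\S  lex  "river"
[1,8] NP/PP  >  k=7
[0,8] S  >  k=1

[0,8] S   >
  [0,1] "slowly" : S/(NP/PP)
  [1,8] NP/PP   >
    [1,7] (NP/PP)/(NP\S)   <
      [1,6] PP   >
        [1,2] PP/(PP\NP)   >T
          [1,2] "often" : NP
        [2,6] PP\NP   >
          [2,4] (PP\NP)/(N/NP)   >
            [2,3] "liked" : ((PP\NP)/(N/NP))/S
            [3,4] "ate" : S
          [4,6] N/NP   >
            [4,5] "the" : (N/NP)/(N\NP)
            [5,6] "plan" : N\NP
      [6,7] "chased" : ((NP/PP)/(NP\S))\PP
    [7,8] "river" : NP\S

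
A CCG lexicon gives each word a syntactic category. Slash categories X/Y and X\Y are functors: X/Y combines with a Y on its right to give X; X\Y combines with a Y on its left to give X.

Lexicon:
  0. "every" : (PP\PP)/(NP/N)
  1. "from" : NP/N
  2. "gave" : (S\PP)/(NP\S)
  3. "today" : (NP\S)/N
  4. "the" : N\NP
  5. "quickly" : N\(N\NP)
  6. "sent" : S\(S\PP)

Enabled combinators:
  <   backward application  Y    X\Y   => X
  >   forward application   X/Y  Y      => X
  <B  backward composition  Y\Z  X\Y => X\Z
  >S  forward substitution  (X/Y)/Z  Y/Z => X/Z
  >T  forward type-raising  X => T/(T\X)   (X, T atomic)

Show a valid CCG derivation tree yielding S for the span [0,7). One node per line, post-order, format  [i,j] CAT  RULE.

[0,7] S   <
  [0,6] S\PP   <B
    [0,2] PP\PP   >
      [0,1] "every" : (PP\PP)/(NP/N)
      [1,2] "from" : NP/N
    [2,6] S\PP   >
      [2,3] "gave" : (S\PP)/(NP\S)
      [3,6] NP\S   >
        [3,4] "today" : (NP\S)/N
        [4,6] N   <
          [4,5] "the" : N\NP
          [5,6] "quickly" : N\(N\NP)
  [6,7] "sent" : S\(S\PP)

[0,1] (PP\PP)/(NP/N)  lex  "every"
[1,2] NP/N  lex  "from"
[0,2] PP\PP  >  k=1
[2,3] (S\PP)/(NP\S)  lex  "gave"
[3,4] (NP\S)/N  lex  "today"
[4,5] N\NP  lex  "the"
[5,6] N\(N\NP)  lex  "quickly"
[4,6] N  <  k=5
[3,6] NP\S  >  k=4
[2,6] S\PP  >  k=3
[0,6] S\PP  <B  k=2
[6,7] S\(S\PP)  lex  "sent"
[0,7] S  <  k=6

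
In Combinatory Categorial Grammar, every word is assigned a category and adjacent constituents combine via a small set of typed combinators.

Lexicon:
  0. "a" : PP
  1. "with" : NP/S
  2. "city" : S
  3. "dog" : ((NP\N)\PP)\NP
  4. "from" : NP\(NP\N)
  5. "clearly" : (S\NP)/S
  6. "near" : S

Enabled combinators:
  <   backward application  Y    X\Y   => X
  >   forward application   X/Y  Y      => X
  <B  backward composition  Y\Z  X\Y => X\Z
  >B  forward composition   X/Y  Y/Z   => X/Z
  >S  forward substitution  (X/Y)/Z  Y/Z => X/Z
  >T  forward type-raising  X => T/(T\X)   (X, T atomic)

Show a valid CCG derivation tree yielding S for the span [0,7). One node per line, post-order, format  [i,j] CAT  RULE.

[0,7] S   <
  [0,5] NP   <
    [0,4] NP\N   <
      [0,1] "a" : PP
      [1,4] (NP\N)\PP   <
        [1,3] NP   >
          [1,2] "with" : NP/S
          [2,3] "city" : S
        [3,4] "dog" : ((NP\N)\PP)\NP
    [4,5] "from" : NP\(NP\N)
  [5,7] S\NP   >
    [5,6] "clearly" : (S\NP)/S
    [6,7] "near" : S

[0,1] PP  lex  "a"
[1,2] NP/S  lex  "with"
[2,3] S  lex  "city"
[1,3] NP  >  k=2
[3,4] ((NP\N)\PP)\NP  lex  "dog"
[1,4] (NP\N)\PP  <  k=3
[0,4] NP\N  <  k=1
[4,5] NP\(NP\N)  lex  "from"
[0,5] NP  <  k=4
[5,6] (S\NP)/S  lex  "clearly"
[6,7] S  lex  "near"
[5,7] S\NP  >  k=6
[0,7] S  <  k=5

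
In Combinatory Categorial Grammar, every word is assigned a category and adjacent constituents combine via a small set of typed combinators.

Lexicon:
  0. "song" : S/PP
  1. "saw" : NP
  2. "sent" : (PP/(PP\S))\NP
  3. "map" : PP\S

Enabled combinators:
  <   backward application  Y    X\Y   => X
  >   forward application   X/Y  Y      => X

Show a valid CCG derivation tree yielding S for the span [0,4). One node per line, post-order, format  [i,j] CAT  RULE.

[0,4] S   >
  [0,1] "song" : S/PP
  [1,4] PP   >
    [1,3] PP/(PP\S)   <
      [1,2] "saw" : NP
      [2,3] "sent" : (PP/(PP\S))\NP
    [3,4] "map" : PP\S

[0,1] S/PP  lex  "song"
[1,2] NP  lex  "saw"
[2,3] (PP/(PP\S))\NP  lex  "sent"
[1,3] PP/(PP\S)  <  k=2
[3,4] PP\S  lex  "map"
[1,4] PP  >  k=3
[0,4] S  >  k=1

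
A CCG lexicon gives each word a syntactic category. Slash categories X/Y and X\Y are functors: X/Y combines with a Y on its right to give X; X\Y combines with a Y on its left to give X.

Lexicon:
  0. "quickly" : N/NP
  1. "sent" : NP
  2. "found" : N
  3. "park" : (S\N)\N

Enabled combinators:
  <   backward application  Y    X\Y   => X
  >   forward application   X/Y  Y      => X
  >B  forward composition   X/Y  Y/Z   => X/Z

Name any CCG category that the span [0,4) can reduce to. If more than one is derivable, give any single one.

S

[0,4] S   <
  [0,2] N   >
    [0,1] "quickly" : N/NP
    [1,2] "sent" : NP
  [2,4] S\N   <
    [2,3] "found" : N
    [3,4] "park" : (S\N)\N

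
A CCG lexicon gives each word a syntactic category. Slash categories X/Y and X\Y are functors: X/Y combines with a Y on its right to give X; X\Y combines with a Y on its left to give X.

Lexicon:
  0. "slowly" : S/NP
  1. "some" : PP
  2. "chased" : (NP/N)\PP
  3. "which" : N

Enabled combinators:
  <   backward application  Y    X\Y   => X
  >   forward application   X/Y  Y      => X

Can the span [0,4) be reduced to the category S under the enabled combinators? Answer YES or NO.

YES

[0,4] S   >
  [0,1] "slowly" : S/NP
  [1,4] NP   >
    [1,3] NP/N   <
      [1,2] "some" : PP
      [2,3] "chased" : (NP/N)\PP
    [3,4] "which" : N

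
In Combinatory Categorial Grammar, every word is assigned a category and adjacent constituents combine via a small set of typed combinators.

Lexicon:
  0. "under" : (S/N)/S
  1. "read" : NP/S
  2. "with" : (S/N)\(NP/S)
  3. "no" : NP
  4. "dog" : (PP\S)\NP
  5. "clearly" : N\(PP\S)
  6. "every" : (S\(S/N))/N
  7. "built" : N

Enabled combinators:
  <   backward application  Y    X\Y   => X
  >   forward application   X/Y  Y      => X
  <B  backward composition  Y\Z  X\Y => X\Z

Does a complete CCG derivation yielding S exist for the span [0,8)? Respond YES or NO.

[0,8] S   <
  [0,6] S/N   >
    [0,1] "under" : (S/N)/S
    [1,6] S   >
      [1,3] S/N   <
        [1,2] "read" : NP/S
        [2,3] "with" : (S/N)\(NP/S)
      [3,6] N   <
        [3,5] PP\S   <
          [3,4] "no" : NP
          [4,5] "dog" : (PP\S)\NP
        [5,6] "clearly" : N\(PP\S)
  [6,8] S\(S/N)   >
    [6,7] "every" : (S\(S/N))/N
    [7,8] "built" : N

YES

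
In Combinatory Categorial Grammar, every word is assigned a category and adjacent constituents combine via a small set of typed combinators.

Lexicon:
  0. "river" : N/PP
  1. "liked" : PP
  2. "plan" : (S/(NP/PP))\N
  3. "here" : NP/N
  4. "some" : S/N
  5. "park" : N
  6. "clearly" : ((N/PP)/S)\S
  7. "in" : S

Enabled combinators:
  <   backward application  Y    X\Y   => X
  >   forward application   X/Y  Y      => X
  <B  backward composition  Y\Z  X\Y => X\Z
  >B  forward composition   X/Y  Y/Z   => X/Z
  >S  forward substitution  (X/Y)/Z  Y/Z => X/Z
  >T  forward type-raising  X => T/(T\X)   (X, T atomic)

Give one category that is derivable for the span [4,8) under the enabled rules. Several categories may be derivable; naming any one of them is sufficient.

N/PP

[0,8] S   >
  [0,3] S/(NP/PP)   <
    [0,2] N   >
      [0,1] "river" : N/PP
      [1,2] "liked" : PP
    [2,3] "plan" : (S/(NP/PP))\N
  [3,8] NP/PP   >B
    [3,4] "here" : NP/N
    [4,8] N/PP   >
      [4,7] (N/PP)/S   <
        [4,6] S   >
          [4,5] "some" : S/N
          [5,6] "park" : N
        [6,7] "clearly" : ((N/PP)/S)\S
      [7,8] "in" : S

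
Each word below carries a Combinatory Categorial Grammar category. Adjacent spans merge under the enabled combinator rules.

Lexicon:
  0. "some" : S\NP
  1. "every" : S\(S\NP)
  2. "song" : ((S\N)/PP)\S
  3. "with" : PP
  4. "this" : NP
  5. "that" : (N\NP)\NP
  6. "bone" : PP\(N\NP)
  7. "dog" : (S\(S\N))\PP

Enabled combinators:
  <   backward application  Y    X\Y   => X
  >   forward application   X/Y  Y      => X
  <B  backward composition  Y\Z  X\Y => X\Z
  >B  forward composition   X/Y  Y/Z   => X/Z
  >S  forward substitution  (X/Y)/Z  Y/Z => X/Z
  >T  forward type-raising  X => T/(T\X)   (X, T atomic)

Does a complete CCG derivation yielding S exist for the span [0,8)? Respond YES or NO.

YES

[0,8] S   <
  [0,4] S\N   >
    [0,3] (S\N)/PP   <
      [0,2] S   <
        [0,1] "some" : S\NP
        [1,2] "every" : S\(S\NP)
      [2,3] "song" : ((S\N)/PP)\S
    [3,4] "with" : PP
  [4,8] S\(S\N)   <
    [4,7] PP   >
      [4,5] PP/(PP\NP)   >T
        [4,5] "this" : NP
      [5,7] PP\NP   <B
        [5,6] "that" : (N\NP)\NP
        [6,7] "bone" : PP\(N\NP)
    [7,8] "dog" : (S\(S\N))\PP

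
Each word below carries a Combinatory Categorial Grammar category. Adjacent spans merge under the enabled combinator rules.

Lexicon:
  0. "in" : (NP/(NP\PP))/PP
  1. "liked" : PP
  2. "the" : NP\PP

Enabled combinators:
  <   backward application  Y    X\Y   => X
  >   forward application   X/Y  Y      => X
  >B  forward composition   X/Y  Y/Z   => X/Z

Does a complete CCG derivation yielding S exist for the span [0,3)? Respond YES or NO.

NO

(NP/(NP\PP))/PP PP NP\PP
CKY chart[0,3] = {NP}; S ∉ chart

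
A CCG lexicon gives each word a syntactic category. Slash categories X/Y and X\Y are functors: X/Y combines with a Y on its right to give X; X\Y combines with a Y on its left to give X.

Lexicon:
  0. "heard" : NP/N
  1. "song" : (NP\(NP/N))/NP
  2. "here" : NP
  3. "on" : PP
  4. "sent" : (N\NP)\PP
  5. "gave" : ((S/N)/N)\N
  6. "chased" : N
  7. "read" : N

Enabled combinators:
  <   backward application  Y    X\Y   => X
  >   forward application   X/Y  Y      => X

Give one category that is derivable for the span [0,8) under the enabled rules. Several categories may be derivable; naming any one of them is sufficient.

S

[0,8] S   >
  [0,7] S/N   >
    [0,6] (S/N)/N   <
      [0,5] N   <
        [0,3] NP   <
          [0,1] "heard" : NP/N
          [1,3] NP\(NP/N)   >
            [1,2] "song" : (NP\(NP/N))/NP
            [2,3] "here" : NP
        [3,5] N\NP   <
          [3,4] "on" : PP
          [4,5] "sent" : (N\NP)\PP
      [5,6] "gave" : ((S/N)/N)\N
    [6,7] "chased" : N
  [7,8] "read" : N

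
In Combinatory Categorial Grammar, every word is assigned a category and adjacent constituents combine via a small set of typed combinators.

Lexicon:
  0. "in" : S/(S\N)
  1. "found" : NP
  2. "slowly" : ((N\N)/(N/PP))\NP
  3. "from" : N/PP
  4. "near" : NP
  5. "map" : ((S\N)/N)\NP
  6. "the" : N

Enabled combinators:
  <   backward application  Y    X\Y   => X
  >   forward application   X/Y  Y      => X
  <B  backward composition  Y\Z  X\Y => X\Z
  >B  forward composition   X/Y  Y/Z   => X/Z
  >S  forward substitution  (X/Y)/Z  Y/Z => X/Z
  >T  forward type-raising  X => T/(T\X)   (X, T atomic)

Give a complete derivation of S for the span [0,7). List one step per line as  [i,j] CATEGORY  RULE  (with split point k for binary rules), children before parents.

[0,1] S/(S\N)  lex  "in"
[1,2] NP  lex  "found"
[2,3] ((N\N)/(N/PP))\NP  lex  "slowly"
[1,3] (N\N)/(N/PP)  <  k=2
[3,4] N/PP  lex  "from"
[1,4] N\N  >  k=3
[4,5] NP  lex  "near"
[5,6] ((S\N)/N)\NP  lex  "map"
[4,6] (S\N)/N  <  k=5
[6,7] N  lex  "the"
[4,7] S\N  >  k=6
[1,7] S\N  <B  k=4
[0,7] S  >  k=1

[0,7] S   >
  [0,1] "in" : S/(S\N)
  [1,7] S\N   <B
    [1,4] N\N   >
      [1,3] (N\N)/(N/PP)   <
        [1,2] "found" : NP
        [2,3] "slowly" : ((N\N)/(N/PP))\NP
      [3,4] "from" : N/PP
    [4,7] S\N   >
      [4,6] (S\N)/N   <
        [4,5] "near" : NP
        [5,6] "map" : ((S\N)/N)\NP
      [6,7] "the" : N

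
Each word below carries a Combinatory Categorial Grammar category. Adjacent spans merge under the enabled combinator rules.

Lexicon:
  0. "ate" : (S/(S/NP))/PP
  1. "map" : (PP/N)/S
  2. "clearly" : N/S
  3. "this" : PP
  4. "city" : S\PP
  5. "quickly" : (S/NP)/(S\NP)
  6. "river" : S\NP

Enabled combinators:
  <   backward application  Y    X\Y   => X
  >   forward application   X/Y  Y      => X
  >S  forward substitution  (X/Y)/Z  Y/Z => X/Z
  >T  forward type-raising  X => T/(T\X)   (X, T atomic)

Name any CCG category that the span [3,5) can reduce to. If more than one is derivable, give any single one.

[0,7] S   >
  [0,5] S/(S/NP)   >
    [0,1] "ate" : (S/(S/NP))/PP
    [1,5] PP   >
      [1,3] PP/S   >S
        [1,2] "map" : (PP/N)/S
        [2,3] "clearly" : N/S
      [3,5] S   >
        [3,4] S/(S\PP)   >T
          [3,4] "this" : PP
        [4,5] "city" : S\PP
  [5,7] S/NP   >
    [5,6] "quickly" : (S/NP)/(S\NP)
    [6,7] "river" : S\NP

S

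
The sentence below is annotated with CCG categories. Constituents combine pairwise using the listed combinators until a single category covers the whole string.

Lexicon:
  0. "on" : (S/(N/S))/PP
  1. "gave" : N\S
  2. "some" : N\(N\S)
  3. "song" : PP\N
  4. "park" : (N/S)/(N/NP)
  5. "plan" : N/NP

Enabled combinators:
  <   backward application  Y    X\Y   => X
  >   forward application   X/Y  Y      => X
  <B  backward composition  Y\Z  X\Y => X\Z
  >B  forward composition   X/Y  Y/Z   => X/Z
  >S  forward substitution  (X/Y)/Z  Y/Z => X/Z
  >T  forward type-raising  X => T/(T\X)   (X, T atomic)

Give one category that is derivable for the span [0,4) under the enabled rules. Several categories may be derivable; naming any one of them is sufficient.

S/(N/S)

[0,6] S   >
  [0,4] S/(N/S)   >
    [0,1] "on" : (S/(N/S))/PP
    [1,4] PP   <
      [1,3] N   <
        [1,2] "gave" : N\S
        [2,3] "some" : N\(N\S)
      [3,4] "song" : PP\N
  [4,6] N/S   >
    [4,5] "park" : (N/S)/(N/NP)
    [5,6] "plan" : N/NP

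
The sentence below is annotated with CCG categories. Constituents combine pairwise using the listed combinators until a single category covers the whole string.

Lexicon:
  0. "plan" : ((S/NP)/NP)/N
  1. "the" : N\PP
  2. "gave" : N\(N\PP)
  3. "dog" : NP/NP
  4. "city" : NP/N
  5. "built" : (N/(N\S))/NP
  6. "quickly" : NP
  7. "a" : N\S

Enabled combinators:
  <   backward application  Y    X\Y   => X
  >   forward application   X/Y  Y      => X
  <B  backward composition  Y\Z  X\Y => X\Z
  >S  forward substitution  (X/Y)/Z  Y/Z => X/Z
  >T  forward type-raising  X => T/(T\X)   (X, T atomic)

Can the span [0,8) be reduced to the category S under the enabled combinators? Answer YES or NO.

YES

[0,8] S   >
  [0,4] S/NP   >S
    [0,3] (S/NP)/NP   >
      [0,1] "plan" : ((S/NP)/NP)/N
      [1,3] N   <
        [1,2] "the" : N\PP
        [2,3] "gave" : N\(N\PP)
    [3,4] "dog" : NP/NP
  [4,8] NP   >
    [4,5] "city" : NP/N
    [5,8] N   >
      [5,7] N/(N\S)   >
        [5,6] "built" : (N/(N\S))/NP
        [6,7] "quickly" : NP
      [7,8] "a" : N\S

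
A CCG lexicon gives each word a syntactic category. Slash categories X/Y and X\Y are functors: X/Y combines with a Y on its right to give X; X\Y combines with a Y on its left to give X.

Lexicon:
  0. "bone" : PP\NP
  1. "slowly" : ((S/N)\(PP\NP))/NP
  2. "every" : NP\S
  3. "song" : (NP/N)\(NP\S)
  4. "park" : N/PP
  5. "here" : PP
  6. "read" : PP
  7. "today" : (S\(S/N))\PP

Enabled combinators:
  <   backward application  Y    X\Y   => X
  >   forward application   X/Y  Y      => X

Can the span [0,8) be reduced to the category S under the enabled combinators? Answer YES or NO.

[0,8] S   <
  [0,6] S/N   <
    [0,1] "bone" : PP\NP
    [1,6] (S/N)\(PP\NP)   >
      [1,2] "slowly" : ((S/N)\(PP\NP))/NP
      [2,6] NP   >
        [2,4] NP/N   <
          [2,3] "every" : NP\S
          [3,4] "song" : (NP/N)\(NP\S)
        [4,6] N   >
          [4,5] "park" : N/PP
          [5,6] "here" : PP
  [6,8] S\(S/N)   <
    [6,7] "read" : PP
    [7,8] "today" : (S\(S/N))\PP

YES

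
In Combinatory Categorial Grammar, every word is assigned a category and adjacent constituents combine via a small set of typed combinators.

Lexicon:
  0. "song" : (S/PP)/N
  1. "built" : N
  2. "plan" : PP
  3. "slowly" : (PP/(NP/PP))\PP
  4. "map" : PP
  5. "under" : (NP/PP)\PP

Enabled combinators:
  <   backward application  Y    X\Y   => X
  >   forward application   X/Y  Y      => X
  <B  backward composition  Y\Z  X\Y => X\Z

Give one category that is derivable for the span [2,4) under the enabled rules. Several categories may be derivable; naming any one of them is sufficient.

[0,6] S   >
  [0,2] S/PP   >
    [0,1] "song" : (S/PP)/N
    [1,2] "built" : N
  [2,6] PP   >
    [2,4] PP/(NP/PP)   <
      [2,3] "plan" : PP
      [3,4] "slowly" : (PP/(NP/PP))\PP
    [4,6] NP/PP   <
      [4,5] "map" : PP
      [5,6] "under" : (NP/PP)\PP

PP/(NP/PP)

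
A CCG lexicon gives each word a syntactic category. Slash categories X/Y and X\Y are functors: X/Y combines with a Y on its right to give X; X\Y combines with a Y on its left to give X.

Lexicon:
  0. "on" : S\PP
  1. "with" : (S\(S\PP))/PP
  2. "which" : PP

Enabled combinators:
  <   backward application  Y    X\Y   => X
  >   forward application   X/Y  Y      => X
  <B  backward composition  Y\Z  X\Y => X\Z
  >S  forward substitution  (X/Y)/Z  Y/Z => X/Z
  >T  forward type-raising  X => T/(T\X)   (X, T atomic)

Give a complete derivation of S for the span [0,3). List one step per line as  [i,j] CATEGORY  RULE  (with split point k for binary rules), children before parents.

[0,1] S\PP  lex  "on"
[1,2] (S\(S\PP))/PP  lex  "with"
[2,3] PP  lex  "which"
[1,3] S\(S\PP)  >  k=2
[0,3] S  <  k=1

[0,3] S   <
  [0,1] "on" : S\PP
  [1,3] S\(S\PP)   >
    [1,2] "with" : (S\(S\PP))/PP
    [2,3] "which" : PP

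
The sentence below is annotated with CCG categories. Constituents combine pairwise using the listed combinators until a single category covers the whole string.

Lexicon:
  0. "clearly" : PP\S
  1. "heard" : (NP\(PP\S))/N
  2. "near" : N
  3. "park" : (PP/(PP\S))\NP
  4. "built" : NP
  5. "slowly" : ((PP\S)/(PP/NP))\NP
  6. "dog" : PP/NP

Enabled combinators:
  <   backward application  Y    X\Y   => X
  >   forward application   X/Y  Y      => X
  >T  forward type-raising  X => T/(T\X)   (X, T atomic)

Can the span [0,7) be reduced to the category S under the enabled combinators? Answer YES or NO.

NO

PP\S (NP\(PP\S))/N N (PP/(PP\S))\NP NP ((PP\S)/(PP/NP))\NP PP/NP
CKY chart[0,7] = {N/(N\PP), NP/(NP\PP), PP, PP/(PP\PP), S/(S\PP)}; S ∉ chart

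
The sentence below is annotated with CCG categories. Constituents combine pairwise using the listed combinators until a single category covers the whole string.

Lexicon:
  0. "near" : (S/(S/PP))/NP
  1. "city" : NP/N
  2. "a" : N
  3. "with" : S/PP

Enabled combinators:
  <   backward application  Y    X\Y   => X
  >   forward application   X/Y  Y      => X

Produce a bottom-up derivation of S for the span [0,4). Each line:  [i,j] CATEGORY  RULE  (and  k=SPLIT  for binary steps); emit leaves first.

[0,1] (S/(S/PP))/NP  lex  "near"
[1,2] NP/N  lex  "city"
[2,3] N  lex  "a"
[1,3] NP  >  k=2
[0,3] S/(S/PP)  >  k=1
[3,4] S/PP  lex  "with"
[0,4] S  >  k=3

[0,4] S   >
  [0,3] S/(S/PP)   >
    [0,1] "near" : (S/(S/PP))/NP
    [1,3] NP   >
      [1,2] "city" : NP/N
      [2,3] "a" : N
  [3,4] "with" : S/PP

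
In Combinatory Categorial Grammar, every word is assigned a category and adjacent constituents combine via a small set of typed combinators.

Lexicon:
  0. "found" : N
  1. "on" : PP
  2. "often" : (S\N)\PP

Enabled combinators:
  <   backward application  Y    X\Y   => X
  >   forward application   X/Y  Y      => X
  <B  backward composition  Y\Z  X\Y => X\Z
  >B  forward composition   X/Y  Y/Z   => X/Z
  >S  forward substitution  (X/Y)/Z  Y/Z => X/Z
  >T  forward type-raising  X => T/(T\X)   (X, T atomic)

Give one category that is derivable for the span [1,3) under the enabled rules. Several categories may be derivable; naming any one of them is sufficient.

[0,3] S   <
  [0,1] "found" : N
  [1,3] S\N   <
    [1,2] "on" : PP
    [2,3] "often" : (S\N)\PP

S\N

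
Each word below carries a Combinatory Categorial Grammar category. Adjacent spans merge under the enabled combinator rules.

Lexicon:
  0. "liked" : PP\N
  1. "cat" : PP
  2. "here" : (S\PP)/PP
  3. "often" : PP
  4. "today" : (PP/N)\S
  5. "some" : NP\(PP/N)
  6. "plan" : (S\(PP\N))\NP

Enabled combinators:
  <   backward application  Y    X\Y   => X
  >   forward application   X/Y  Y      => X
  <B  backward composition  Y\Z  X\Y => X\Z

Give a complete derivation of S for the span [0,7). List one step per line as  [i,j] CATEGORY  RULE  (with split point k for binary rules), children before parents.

[0,1] PP\N  lex  "liked"
[1,2] PP  lex  "cat"
[2,3] (S\PP)/PP  lex  "here"
[3,4] PP  lex  "often"
[2,4] S\PP  >  k=3
[1,4] S  <  k=2
[4,5] (PP/N)\S  lex  "today"
[5,6] NP\(PP/N)  lex  "some"
[4,6] NP\S  <B  k=5
[1,6] NP  <  k=4
[6,7] (S\(PP\N))\NP  lex  "plan"
[1,7] S\(PP\N)  <  k=6
[0,7] S  <  k=1

[0,7] S   <
  [0,1] "liked" : PP\N
  [1,7] S\(PP\N)   <
    [1,6] NP   <
      [1,4] S   <
        [1,2] "cat" : PP
        [2,4] S\PP   >
          [2,3] "here" : (S\PP)/PP
          [3,4] "often" : PP
      [4,6] NP\S   <B
        [4,5] "today" : (PP/N)\S
        [5,6] "some" : NP\(PP/N)
    [6,7] "plan" : (S\(PP\N))\NP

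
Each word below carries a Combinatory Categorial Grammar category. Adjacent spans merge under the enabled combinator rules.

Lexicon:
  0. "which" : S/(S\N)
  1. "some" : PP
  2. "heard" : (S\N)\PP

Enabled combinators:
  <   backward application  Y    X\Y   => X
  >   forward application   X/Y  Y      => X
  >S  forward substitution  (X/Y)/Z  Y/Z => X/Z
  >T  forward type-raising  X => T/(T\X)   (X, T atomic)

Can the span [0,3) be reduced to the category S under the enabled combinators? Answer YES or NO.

[0,3] S   >
  [0,1] "which" : S/(S\N)
  [1,3] S\N   <
    [1,2] "some" : PP
    [2,3] "heard" : (S\N)\PP

YES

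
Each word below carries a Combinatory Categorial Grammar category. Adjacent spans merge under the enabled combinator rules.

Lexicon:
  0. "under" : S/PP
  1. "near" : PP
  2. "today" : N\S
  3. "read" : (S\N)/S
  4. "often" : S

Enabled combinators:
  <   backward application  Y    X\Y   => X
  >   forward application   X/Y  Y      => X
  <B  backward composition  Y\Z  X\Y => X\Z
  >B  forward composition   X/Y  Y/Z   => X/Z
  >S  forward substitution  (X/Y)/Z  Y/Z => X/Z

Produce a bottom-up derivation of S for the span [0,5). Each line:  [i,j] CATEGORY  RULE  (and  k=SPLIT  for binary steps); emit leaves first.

[0,1] S/PP  lex  "under"
[1,2] PP  lex  "near"
[0,2] S  >  k=1
[2,3] N\S  lex  "today"
[0,3] N  <  k=2
[3,4] (S\N)/S  lex  "read"
[4,5] S  lex  "often"
[3,5] S\N  >  k=4
[0,5] S  <  k=3

[0,5] S   <
  [0,3] N   <
    [0,2] S   >
      [0,1] "under" : S/PP
      [1,2] "near" : PP
    [2,3] "today" : N\S
  [3,5] S\N   >
    [3,4] "read" : (S\N)/S
    [4,5] "often" : S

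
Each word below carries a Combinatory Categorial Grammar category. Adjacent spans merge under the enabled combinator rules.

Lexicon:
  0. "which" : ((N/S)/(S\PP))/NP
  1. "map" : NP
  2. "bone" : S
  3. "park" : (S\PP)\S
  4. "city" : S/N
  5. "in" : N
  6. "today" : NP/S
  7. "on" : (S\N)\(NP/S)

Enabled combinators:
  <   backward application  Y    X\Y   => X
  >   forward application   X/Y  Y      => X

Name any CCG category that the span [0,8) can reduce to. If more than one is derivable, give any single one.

[0,8] S   <
  [0,6] N   >
    [0,4] N/S   >
      [0,2] (N/S)/(S\PP)   >
        [0,1] "which" : ((N/S)/(S\PP))/NP
        [1,2] "map" : NP
      [2,4] S\PP   <
        [2,3] "bone" : S
        [3,4] "park" : (S\PP)\S
    [4,6] S   >
      [4,5] "city" : S/N
      [5,6] "in" : N
  [6,8] S\N   <
    [6,7] "today" : NP/S
    [7,8] "on" : (S\N)\(NP/S)

S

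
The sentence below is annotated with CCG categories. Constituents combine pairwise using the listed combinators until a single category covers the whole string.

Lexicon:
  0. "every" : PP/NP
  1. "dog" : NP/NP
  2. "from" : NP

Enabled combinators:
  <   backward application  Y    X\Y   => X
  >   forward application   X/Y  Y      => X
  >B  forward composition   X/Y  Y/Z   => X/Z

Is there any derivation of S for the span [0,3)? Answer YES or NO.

PP/NP NP/NP NP
CKY chart[0,3] = {PP}; S ∉ chart

NO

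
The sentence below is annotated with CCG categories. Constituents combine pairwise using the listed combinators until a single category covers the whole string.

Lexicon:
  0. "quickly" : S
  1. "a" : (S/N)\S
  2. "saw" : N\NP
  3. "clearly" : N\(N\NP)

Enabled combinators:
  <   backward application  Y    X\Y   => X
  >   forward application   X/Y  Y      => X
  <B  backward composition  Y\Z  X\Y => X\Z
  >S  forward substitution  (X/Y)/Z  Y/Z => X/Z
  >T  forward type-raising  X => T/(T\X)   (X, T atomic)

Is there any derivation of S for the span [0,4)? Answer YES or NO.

YES

[0,4] S   >
  [0,2] S/N   <
    [0,1] "quickly" : S
    [1,2] "a" : (S/N)\S
  [2,4] N   <
    [2,3] "saw" : N\NP
    [3,4] "clearly" : N\(N\NP)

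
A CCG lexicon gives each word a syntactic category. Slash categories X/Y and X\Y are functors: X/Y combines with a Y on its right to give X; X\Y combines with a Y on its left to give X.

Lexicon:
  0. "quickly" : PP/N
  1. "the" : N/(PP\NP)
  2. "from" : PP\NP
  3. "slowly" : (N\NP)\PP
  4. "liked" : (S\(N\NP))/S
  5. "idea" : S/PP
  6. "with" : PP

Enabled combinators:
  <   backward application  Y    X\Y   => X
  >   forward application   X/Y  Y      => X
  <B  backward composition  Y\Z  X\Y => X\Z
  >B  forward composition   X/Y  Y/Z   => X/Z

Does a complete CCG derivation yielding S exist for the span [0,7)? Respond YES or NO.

[0,7] S   <
  [0,4] N\NP   <
    [0,3] PP   >
      [0,1] "quickly" : PP/N
      [1,3] N   >
        [1,2] "the" : N/(PP\NP)
        [2,3] "from" : PP\NP
    [3,4] "slowly" : (N\NP)\PP
  [4,7] S\(N\NP)   >
    [4,5] "liked" : (S\(N\NP))/S
    [5,7] S   >
      [5,6] "idea" : S/PP
      [6,7] "with" : PP

YES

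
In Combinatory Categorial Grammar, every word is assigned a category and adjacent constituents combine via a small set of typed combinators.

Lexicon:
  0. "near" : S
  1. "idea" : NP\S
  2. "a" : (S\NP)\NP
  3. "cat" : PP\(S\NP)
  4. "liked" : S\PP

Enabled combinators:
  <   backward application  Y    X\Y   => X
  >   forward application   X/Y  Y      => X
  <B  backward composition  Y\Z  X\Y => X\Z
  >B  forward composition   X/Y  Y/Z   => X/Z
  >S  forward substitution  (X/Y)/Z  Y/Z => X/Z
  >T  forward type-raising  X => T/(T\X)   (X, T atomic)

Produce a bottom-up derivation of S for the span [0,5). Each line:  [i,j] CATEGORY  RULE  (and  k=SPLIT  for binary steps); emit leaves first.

[0,5] S   <
  [0,4] PP   <
    [0,2] NP   <
      [0,1] "near" : S
      [1,2] "idea" : NP\S
    [2,4] PP\NP   <B
      [2,3] "a" : (S\NP)\NP
      [3,4] "cat" : PP\(S\NP)
  [4,5] "liked" : S\PP

[0,1] S  lex  "near"
[1,2] NP\S  lex  "idea"
[0,2] NP  <  k=1
[2,3] (S\NP)\NP  lex  "a"
[3,4] PP\(S\NP)  lex  "cat"
[2,4] PP\NP  <B  k=3
[0,4] PP  <  k=2
[4,5] S\PP  lex  "liked"
[0,5] S  <  k=4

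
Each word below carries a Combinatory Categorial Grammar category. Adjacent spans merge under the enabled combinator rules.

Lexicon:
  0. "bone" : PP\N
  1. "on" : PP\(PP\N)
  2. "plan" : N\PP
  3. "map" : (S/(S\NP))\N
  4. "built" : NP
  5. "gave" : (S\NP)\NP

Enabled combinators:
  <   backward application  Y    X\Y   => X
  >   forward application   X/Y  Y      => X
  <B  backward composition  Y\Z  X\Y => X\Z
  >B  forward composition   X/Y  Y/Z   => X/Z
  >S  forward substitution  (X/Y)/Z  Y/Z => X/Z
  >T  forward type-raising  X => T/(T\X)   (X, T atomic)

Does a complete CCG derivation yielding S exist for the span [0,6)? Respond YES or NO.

[0,6] S   >
  [0,4] S/(S\NP)   <
    [0,3] N   <
      [0,2] PP   <
        [0,1] "bone" : PP\N
        [1,2] "on" : PP\(PP\N)
      [2,3] "plan" : N\PP
    [3,4] "map" : (S/(S\NP))\N
  [4,6] S\NP   <
    [4,5] "built" : NP
    [5,6] "gave" : (S\NP)\NP

YES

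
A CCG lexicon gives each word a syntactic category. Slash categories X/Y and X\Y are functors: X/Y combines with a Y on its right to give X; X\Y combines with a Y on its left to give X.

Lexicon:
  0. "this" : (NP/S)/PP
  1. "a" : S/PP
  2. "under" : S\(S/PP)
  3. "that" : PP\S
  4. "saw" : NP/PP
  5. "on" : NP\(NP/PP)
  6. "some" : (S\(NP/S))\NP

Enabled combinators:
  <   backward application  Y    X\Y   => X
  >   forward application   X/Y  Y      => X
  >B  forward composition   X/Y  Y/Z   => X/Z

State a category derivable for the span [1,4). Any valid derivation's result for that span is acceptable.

[0,7] S   <
  [0,4] NP/S   >
    [0,1] "this" : (NP/S)/PP
    [1,4] PP   <
      [1,3] S   <
        [1,2] "a" : S/PP
        [2,3] "under" : S\(S/PP)
      [3,4] "that" : PP\S
  [4,7] S\(NP/S)   <
    [4,6] NP   <
      [4,5] "saw" : NP/PP
      [5,6] "on" : NP\(NP/PP)
    [6,7] "some" : (S\(NP/S))\NP

PP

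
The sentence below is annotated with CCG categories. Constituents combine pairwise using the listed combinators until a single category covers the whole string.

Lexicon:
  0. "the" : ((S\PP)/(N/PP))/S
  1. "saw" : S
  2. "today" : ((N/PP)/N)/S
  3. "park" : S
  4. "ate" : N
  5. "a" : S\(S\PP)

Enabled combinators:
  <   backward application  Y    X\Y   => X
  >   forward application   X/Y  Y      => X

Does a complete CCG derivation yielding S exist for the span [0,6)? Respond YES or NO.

[0,6] S   <
  [0,5] S\PP   >
    [0,2] (S\PP)/(N/PP)   >
      [0,1] "the" : ((S\PP)/(N/PP))/S
      [1,2] "saw" : S
    [2,5] N/PP   >
      [2,4] (N/PP)/N   >
        [2,3] "today" : ((N/PP)/N)/S
        [3,4] "park" : S
      [4,5] "ate" : N
  [5,6] "a" : S\(S\PP)

YES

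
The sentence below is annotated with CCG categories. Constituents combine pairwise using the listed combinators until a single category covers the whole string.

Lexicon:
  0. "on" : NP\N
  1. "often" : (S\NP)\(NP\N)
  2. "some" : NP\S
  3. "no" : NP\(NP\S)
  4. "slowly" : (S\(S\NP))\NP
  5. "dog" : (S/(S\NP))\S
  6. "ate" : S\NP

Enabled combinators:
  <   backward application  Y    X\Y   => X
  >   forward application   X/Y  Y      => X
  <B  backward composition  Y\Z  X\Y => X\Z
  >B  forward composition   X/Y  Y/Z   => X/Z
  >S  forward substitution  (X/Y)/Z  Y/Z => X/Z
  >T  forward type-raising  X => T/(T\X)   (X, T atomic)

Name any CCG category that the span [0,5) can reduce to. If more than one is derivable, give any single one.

[0,7] S   >
  [0,6] S/(S\NP)   <
    [0,5] S   <
      [0,2] S\NP   <
        [0,1] "on" : NP\N
        [1,2] "often" : (S\NP)\(NP\N)
      [2,5] S\(S\NP)   <
        [2,4] NP   <
          [2,3] "some" : NP\S
          [3,4] "no" : NP\(NP\S)
        [4,5] "slowly" : (S\(S\NP))\NP
    [5,6] "dog" : (S/(S\NP))\S
  [6,7] "ate" : S\NP

S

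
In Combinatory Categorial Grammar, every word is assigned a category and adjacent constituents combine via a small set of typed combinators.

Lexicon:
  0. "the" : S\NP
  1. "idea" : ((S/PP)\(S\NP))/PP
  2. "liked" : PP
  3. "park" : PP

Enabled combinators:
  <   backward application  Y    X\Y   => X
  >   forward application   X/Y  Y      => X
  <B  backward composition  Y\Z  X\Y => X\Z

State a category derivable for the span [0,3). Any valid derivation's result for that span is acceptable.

S/PP

[0,4] S   >
  [0,3] S/PP   <
    [0,1] "the" : S\NP
    [1,3] (S/PP)\(S\NP)   >
      [1,2] "idea" : ((S/PP)\(S\NP))/PP
      [2,3] "liked" : PP
  [3,4] "park" : PP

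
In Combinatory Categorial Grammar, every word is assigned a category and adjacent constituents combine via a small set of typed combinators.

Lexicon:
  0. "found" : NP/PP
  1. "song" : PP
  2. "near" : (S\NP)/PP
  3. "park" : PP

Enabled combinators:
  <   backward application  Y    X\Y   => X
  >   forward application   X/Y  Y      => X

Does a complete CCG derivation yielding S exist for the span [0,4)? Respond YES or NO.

YES

[0,4] S   <
  [0,2] NP   >
    [0,1] "found" : NP/PP
    [1,2] "song" : PP
  [2,4] S\NP   >
    [2,3] "near" : (S\NP)/PP
    [3,4] "park" : PP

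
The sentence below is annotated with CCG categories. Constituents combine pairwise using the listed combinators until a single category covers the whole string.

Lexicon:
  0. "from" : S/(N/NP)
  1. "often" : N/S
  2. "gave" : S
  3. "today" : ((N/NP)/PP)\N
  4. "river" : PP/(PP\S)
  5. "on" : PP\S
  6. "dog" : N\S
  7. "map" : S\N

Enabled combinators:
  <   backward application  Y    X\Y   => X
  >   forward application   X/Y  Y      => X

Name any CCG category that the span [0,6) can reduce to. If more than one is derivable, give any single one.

[0,8] S   <
  [0,7] N   <
    [0,6] S   >
      [0,1] "from" : S/(N/NP)
      [1,6] N/NP   >
        [1,4] (N/NP)/PP   <
          [1,3] N   >
            [1,2] "often" : N/S
            [2,3] "gave" : S
          [3,4] "today" : ((N/NP)/PP)\N
        [4,6] PP   >
          [4,5] "river" : PP/(PP\S)
          [5,6] "on" : PP\S
    [6,7] "dog" : N\S
  [7,8] "map" : S\N

S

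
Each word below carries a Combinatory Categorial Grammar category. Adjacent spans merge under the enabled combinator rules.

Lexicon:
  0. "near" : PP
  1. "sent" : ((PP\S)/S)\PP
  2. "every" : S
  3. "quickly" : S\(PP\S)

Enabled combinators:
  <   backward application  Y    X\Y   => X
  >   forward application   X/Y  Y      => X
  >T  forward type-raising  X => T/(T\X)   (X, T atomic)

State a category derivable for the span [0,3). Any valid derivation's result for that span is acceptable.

PP\S

[0,4] S   <
  [0,3] PP\S   >
    [0,2] (PP\S)/S   <
      [0,1] "near" : PP
      [1,2] "sent" : ((PP\S)/S)\PP
    [2,3] "every" : S
  [3,4] "quickly" : S\(PP\S)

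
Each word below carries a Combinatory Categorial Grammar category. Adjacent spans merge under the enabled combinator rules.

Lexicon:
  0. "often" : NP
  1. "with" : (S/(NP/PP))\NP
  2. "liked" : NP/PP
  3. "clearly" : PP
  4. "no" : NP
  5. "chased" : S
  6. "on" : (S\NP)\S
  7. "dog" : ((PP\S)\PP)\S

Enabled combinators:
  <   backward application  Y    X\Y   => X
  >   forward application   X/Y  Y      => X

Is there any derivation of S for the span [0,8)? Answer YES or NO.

NO

NP (S/(NP/PP))\NP NP/PP PP NP S (S\NP)\S ((PP\S)\PP)\S
CKY chart[0,8] = {PP}; S ∉ chart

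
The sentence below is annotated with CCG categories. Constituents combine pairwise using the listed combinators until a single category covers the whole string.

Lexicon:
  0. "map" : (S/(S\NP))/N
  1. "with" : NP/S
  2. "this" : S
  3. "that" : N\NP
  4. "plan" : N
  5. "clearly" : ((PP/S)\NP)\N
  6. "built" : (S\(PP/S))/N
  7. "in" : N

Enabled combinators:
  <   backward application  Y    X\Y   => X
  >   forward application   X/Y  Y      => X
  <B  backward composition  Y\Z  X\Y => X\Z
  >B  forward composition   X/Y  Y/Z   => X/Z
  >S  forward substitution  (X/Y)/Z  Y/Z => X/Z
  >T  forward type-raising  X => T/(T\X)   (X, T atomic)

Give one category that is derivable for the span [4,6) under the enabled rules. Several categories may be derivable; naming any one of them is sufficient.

(PP/S)\NP

[0,8] S   >
  [0,4] S/(S\NP)   >
    [0,1] "map" : (S/(S\NP))/N
    [1,4] N   <
      [1,3] NP   >
        [1,2] "with" : NP/S
        [2,3] "this" : S
      [3,4] "that" : N\NP
  [4,8] S\NP   <B
    [4,6] (PP/S)\NP   <
      [4,5] "plan" : N
      [5,6] "clearly" : ((PP/S)\NP)\N
    [6,8] S\(PP/S)   >
      [6,7] "built" : (S\(PP/S))/N
      [7,8] "in" : N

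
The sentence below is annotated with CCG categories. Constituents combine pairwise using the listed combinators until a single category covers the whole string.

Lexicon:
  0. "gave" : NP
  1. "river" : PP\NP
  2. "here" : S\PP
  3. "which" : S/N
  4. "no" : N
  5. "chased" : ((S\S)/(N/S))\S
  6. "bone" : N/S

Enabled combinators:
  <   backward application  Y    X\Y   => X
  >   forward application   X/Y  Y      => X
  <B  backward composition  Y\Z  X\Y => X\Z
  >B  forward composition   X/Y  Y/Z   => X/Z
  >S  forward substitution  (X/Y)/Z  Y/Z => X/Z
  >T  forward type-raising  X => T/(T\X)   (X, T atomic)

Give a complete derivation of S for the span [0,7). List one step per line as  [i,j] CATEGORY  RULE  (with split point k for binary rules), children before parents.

[0,7] S   <
  [0,2] PP   <
    [0,1] "gave" : NP
    [1,2] "river" : PP\NP
  [2,7] S\PP   <B
    [2,3] "here" : S\PP
    [3,7] S\S   >
      [3,6] (S\S)/(N/S)   <
        [3,5] S   >
          [3,4] "which" : S/N
          [4,5] "no" : N
        [5,6] "chased" : ((S\S)/(N/S))\S
      [6,7] "bone" : N/S

[0,1] NP  lex  "gave"
[1,2] PP\NP  lex  "river"
[0,2] PP  <  k=1
[2,3] S\PP  lex  "here"
[3,4] S/N  lex  "which"
[4,5] N  lex  "no"
[3,5] S  >  k=4
[5,6] ((S\S)/(N/S))\S  lex  "chased"
[3,6] (S\S)/(N/S)  <  k=5
[6,7] N/S  lex  "bone"
[3,7] S\S  >  k=6
[2,7] S\PP  <B  k=3
[0,7] S  <  k=2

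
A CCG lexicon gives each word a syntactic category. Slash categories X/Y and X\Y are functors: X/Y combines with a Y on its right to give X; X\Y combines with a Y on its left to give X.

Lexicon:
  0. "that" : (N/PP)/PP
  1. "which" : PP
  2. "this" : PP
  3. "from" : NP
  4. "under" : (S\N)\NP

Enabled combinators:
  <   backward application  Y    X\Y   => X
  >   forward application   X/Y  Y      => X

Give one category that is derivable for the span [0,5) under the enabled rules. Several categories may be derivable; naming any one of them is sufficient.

[0,5] S   <
  [0,3] N   >
    [0,2] N/PP   >
      [0,1] "that" : (N/PP)/PP
      [1,2] "which" : PP
    [2,3] "this" : PP
  [3,5] S\N   <
    [3,4] "from" : NP
    [4,5] "under" : (S\N)\NP

S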